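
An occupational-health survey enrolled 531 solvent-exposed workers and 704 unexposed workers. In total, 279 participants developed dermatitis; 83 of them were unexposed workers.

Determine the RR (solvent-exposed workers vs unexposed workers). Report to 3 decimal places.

solvent-exposed workers with the outcome: 279 − 83 = 196
solvent-exposed workers without the outcome: 531 − 196 = 335
unexposed workers without the outcome: 704 − 83 = 621
risk, solvent-exposed workers = 196/531 = 0.3691
risk, unexposed workers = 83/704 = 0.1179
RR = 0.3691 / 0.1179 = 3.131

3.131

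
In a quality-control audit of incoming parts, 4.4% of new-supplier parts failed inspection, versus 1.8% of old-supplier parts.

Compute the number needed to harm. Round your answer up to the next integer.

absolute risk difference = 0.026000
1 / 0.026000 = 38.462 → round up → 39

NNH: 39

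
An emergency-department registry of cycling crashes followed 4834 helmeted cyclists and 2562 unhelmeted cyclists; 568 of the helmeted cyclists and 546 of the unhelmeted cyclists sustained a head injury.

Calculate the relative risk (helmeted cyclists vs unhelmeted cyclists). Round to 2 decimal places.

risk, helmeted cyclists = 568/4834 = 0.1175
risk, unhelmeted cyclists = 546/2562 = 0.2131
RR = 0.1175 / 0.2131 = 0.55

0.55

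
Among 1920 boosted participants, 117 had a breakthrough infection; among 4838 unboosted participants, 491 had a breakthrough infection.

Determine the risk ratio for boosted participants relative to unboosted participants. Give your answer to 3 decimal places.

risk, boosted participants = 117/1920 = 0.0609
risk, unboosted participants = 491/4838 = 0.1015
RR = 0.0609 / 0.1015 = 0.600

RR = 0.600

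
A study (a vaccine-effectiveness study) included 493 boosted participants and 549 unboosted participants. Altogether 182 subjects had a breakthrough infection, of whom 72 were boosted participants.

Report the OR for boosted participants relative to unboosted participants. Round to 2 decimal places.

boosted participants without the outcome: 493 − 72 = 421
unboosted participants with the outcome: 182 − 72 = 110
unboosted participants without the outcome: 549 − 110 = 439
odds, boosted participants = 72/421 = 0.1710
odds, unboosted participants = 110/439 = 0.2506
OR = 0.1710 / 0.2506 = 0.68

0.68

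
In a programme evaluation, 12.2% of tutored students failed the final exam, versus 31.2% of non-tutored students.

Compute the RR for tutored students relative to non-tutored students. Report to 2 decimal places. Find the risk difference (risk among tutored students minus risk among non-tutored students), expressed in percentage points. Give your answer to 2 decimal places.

RR = 0.39; RD = -19.00

RR = 0.1220 / 0.3120 = 0.39
risk difference = 0.1220 − 0.3120 = -0.1900 → -19.00 percentage points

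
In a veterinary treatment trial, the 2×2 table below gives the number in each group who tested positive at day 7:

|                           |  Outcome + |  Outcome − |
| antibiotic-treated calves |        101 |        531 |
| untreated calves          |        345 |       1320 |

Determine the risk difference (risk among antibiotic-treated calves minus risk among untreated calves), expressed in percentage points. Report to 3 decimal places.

risk, antibiotic-treated calves = 101/632 = 0.1598
risk, untreated calves = 345/1665 = 0.2072
risk difference = 0.1598 − 0.2072 = -0.0474 → -4.740 percentage points

RD ≈ -4.740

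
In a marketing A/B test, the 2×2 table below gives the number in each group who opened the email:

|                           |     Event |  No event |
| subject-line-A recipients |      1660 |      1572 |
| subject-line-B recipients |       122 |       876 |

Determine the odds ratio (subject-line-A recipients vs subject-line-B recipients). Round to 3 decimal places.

OR = (1660 × 876) / (1572 × 122) = 1454160/191784 ≈ 7.582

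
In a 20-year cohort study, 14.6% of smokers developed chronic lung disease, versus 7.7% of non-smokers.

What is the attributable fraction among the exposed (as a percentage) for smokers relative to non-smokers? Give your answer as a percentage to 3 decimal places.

AR% = (0.1460 − 0.0770) / 0.1460 = 0.4726 → 47.260%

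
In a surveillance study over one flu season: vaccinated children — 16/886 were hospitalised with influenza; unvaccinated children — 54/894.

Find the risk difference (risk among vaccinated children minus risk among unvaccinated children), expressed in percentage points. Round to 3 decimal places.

risk, vaccinated children = 16/886 = 0.01806
risk, unvaccinated children = 54/894 = 0.06040
risk difference = 0.01806 − 0.06040 = -0.04234 → -4.234 percentage points

RD ≈ -4.234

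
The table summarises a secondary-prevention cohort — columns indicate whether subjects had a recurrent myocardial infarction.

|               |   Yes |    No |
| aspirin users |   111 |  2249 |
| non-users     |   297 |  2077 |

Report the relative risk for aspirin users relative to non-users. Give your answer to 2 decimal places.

RR ≈ 0.38

risk, aspirin users = 111/2360 = 0.04703
risk, non-users = 297/2374 = 0.12511
RR = 0.04703 / 0.12511 = 0.38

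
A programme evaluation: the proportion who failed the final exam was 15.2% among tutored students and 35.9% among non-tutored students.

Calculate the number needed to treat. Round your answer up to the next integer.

NNT ≈ 5

absolute risk difference = 0.207000
1 / 0.207000 = 4.831 → round up → 5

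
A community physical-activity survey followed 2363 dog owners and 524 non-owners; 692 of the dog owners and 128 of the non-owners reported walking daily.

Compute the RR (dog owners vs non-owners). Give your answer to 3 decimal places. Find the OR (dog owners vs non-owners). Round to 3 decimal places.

RR = 1.199; OR = 1.281

risk, dog owners = 692/2363 = 0.2928
risk, non-owners = 128/524 = 0.2443
RR = 0.2928 / 0.2443 = 1.199
odds, dog owners = 692/1671 = 0.4141
odds, non-owners = 128/396 = 0.3232
OR = 0.4141 / 0.3232 = 1.281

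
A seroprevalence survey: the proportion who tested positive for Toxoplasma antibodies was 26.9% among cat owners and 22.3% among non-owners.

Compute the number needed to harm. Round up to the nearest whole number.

NNH ≈ 22

absolute risk difference = 0.046000
1 / 0.046000 = 21.739 → round up → 22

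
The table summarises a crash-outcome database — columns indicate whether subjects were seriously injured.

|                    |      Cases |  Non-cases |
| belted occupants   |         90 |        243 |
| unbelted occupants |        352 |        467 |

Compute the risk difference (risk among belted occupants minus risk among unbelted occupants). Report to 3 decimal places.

RD = -0.160

risk, belted occupants = 90/333 = 0.2703
risk, unbelted occupants = 352/819 = 0.4298
risk difference = 0.2703 − 0.4298 = -0.160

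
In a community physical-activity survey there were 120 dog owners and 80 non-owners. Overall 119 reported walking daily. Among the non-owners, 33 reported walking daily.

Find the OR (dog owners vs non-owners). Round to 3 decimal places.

OR ≈ 3.602

dog owners with the outcome: 119 − 33 = 86
dog owners without the outcome: 120 − 86 = 34
non-owners without the outcome: 80 − 33 = 47
OR = (86 × 47) / (34 × 33) = 4042/1122 ≈ 3.602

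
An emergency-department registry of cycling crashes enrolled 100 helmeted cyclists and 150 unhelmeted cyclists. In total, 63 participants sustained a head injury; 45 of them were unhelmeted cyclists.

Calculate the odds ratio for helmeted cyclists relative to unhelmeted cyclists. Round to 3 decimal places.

helmeted cyclists with the outcome: 63 − 45 = 18
helmeted cyclists without the outcome: 100 − 18 = 82
unhelmeted cyclists without the outcome: 150 − 45 = 105
odds, helmeted cyclists = 18/82 = 0.2195
odds, unhelmeted cyclists = 45/105 = 0.4286
OR = 0.2195 / 0.4286 = 0.512

OR = 0.512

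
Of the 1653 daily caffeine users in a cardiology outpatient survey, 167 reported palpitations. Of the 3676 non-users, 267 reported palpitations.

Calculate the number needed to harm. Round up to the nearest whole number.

risk, daily caffeine users = 167/1653 = 0.101028
risk, non-users = 267/3676 = 0.072633
absolute risk difference = 0.028395
1 / 0.028395 = 35.217 → round up → 36

36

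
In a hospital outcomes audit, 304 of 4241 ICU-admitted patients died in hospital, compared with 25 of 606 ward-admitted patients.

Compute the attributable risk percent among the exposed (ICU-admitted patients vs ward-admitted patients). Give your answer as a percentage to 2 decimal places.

AR%: 42.45%

risk, ICU-admitted patients = 304/4241 = 0.07168
risk, ward-admitted patients = 25/606 = 0.04125
AR% = (0.07168 − 0.04125) / 0.07168 = 0.4245 → 42.45%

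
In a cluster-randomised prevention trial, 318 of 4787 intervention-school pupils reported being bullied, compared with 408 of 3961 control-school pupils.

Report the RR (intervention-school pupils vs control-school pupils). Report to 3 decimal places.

0.645

risk, intervention-school pupils = 318/4787 = 0.0664
risk, control-school pupils = 408/3961 = 0.1030
RR = 0.0664 / 0.1030 = 0.645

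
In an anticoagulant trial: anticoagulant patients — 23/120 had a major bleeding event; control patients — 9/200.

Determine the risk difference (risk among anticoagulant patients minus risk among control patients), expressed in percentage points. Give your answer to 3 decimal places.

RD ≈ 14.667

risk, anticoagulant patients = 23/120 = 0.19167
risk, control patients = 9/200 = 0.04500
risk difference = 0.19167 − 0.04500 = 0.14667 → 14.667 percentage points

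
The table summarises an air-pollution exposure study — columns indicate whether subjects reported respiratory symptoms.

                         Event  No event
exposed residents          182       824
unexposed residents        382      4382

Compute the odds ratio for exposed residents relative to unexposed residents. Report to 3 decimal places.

OR = (182 × 4382) / (824 × 382) = 797524/314768 ≈ 2.534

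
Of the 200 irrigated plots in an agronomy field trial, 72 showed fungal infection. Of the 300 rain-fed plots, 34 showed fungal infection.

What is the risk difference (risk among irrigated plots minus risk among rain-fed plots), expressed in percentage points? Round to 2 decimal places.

RD ≈ 24.67

risk, irrigated plots = 72/200 = 0.3600
risk, rain-fed plots = 34/300 = 0.1133
risk difference = 0.3600 − 0.1133 = 0.2467 → 24.67 percentage points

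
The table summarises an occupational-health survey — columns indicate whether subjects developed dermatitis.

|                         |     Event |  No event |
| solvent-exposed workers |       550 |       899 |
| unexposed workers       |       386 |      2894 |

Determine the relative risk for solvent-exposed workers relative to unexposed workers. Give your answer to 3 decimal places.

RR: 3.225

risk, solvent-exposed workers = 550/1449 = 0.3796
risk, unexposed workers = 386/3280 = 0.1177
RR = 0.3796 / 0.1177 = 3.225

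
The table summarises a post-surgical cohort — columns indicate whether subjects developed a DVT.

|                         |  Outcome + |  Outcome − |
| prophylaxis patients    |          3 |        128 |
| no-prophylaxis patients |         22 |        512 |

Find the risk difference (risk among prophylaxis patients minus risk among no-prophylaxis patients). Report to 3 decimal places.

RD ≈ -0.018

risk, prophylaxis patients = 3/131 = 0.02290
risk, no-prophylaxis patients = 22/534 = 0.04120
risk difference = 0.02290 − 0.04120 = -0.018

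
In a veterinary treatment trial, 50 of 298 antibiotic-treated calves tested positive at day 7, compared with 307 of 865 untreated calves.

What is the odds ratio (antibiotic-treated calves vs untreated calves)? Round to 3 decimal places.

OR = (50 × 558) / (248 × 307) = 27900/76136 ≈ 0.366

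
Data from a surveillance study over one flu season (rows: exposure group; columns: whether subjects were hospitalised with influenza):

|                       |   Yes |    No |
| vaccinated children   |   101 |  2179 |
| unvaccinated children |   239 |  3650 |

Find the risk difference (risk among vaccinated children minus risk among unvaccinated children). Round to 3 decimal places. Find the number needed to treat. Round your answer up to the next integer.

RD = -0.017; NNT = 59

risk, vaccinated children = 101/2280 = 0.04430
risk, unvaccinated children = 239/3889 = 0.06146
risk difference = 0.04430 − 0.06146 = -0.017
absolute risk difference = 0.017157
1 / 0.017157 = 58.285 → round up → 59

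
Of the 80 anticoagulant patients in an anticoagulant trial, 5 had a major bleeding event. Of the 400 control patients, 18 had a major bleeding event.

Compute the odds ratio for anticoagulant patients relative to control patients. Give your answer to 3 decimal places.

OR: 1.415

odds, anticoagulant patients = 5/75 = 0.06667
odds, control patients = 18/382 = 0.04712
OR = 0.06667 / 0.04712 = 1.415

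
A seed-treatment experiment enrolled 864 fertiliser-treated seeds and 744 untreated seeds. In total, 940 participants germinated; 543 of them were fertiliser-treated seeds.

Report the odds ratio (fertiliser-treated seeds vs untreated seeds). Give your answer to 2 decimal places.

OR: 1.48

fertiliser-treated seeds without the outcome: 864 − 543 = 321
untreated seeds with the outcome: 940 − 543 = 397
untreated seeds without the outcome: 744 − 397 = 347
OR = (543 × 347) / (321 × 397) = 188421/127437 ≈ 1.48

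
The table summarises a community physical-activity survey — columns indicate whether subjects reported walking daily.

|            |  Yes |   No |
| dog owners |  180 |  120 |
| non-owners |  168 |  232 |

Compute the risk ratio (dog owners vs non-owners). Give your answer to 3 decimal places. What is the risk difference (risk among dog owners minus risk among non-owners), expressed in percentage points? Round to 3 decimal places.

RR = 1.429; RD = 18.000

risk, dog owners = 180/300 = 0.6000
risk, non-owners = 168/400 = 0.4200
RR = 0.6000 / 0.4200 = 1.429
risk difference = 0.6000 − 0.4200 = 0.1800 → 18.000 percentage points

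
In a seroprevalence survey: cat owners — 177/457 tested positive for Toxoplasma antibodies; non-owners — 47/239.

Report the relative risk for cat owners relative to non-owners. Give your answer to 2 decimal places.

risk, cat owners = 177/457 = 0.3873
risk, non-owners = 47/239 = 0.1967
RR = 0.3873 / 0.1967 = 1.97

RR ≈ 1.97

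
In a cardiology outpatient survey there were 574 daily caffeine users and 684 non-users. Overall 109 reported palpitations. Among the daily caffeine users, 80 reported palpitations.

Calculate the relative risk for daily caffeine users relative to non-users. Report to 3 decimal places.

daily caffeine users without the outcome: 574 − 80 = 494
non-users with the outcome: 109 − 80 = 29
non-users without the outcome: 684 − 29 = 655
risk, daily caffeine users = 80/574 = 0.13937
risk, non-users = 29/684 = 0.04240
RR = 0.13937 / 0.04240 = 3.287

3.287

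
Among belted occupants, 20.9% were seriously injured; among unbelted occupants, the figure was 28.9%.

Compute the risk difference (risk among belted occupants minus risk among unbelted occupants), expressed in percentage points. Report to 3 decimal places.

RD: -8.000

risk difference = 0.2090 − 0.2890 = -0.0800 → -8.000 percentage points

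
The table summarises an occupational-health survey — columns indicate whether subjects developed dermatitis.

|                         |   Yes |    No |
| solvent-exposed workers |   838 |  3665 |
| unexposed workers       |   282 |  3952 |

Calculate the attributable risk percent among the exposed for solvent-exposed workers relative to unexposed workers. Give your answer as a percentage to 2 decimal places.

risk, solvent-exposed workers = 838/4503 = 0.1861
risk, unexposed workers = 282/4234 = 0.0666
AR% = (0.1861 − 0.0666) / 0.1861 = 0.6421 → 64.21%

AR% = 64.21%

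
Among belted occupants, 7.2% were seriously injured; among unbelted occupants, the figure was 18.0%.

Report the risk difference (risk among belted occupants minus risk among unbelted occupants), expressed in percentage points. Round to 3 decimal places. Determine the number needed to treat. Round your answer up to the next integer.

risk difference = 0.0720 − 0.1800 = -0.1080 → -10.800 percentage points
absolute risk difference = 0.108000
1 / 0.108000 = 9.259 → round up → 10

RD = -10.800; NNT = 10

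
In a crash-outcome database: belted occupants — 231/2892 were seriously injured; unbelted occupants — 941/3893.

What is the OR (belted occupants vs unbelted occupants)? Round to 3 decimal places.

OR: 0.272

odds, belted occupants = 231/2661 = 0.0868
odds, unbelted occupants = 941/2952 = 0.3188
OR = 0.0868 / 0.3188 = 0.272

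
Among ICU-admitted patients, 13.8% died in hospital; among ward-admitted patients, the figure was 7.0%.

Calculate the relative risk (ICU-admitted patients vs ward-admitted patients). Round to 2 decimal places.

RR = 0.1380 / 0.0700 = 1.97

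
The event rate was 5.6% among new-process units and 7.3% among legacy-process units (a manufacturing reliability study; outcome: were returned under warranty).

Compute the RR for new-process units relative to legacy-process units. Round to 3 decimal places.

RR = 0.0560 / 0.0730 = 0.767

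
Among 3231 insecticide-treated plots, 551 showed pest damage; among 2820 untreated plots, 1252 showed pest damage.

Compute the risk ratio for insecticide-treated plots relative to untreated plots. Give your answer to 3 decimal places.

RR = 0.384

risk, insecticide-treated plots = 551/3231 = 0.1705
risk, untreated plots = 1252/2820 = 0.4440
RR = 0.1705 / 0.4440 = 0.384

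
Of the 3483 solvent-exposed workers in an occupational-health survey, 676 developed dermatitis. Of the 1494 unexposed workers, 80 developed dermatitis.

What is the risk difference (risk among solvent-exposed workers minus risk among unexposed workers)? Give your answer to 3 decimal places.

risk, solvent-exposed workers = 676/3483 = 0.1941
risk, unexposed workers = 80/1494 = 0.0535
risk difference = 0.1941 − 0.0535 = 0.141

0.141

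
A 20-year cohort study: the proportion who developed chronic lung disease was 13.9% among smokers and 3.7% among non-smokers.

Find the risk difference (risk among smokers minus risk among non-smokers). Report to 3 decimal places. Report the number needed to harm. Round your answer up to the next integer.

RD = 0.102; NNH = 10

risk difference = 0.13900 − 0.03700 = 0.102
absolute risk difference = 0.102000
1 / 0.102000 = 9.804 → round up → 10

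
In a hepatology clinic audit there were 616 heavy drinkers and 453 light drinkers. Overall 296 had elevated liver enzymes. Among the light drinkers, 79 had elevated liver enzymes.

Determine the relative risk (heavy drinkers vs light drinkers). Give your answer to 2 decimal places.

RR = 2.02

heavy drinkers with the outcome: 296 − 79 = 217
heavy drinkers without the outcome: 616 − 217 = 399
light drinkers without the outcome: 453 − 79 = 374
risk, heavy drinkers = 217/616 = 0.3523
risk, light drinkers = 79/453 = 0.1744
RR = 0.3523 / 0.1744 = 2.02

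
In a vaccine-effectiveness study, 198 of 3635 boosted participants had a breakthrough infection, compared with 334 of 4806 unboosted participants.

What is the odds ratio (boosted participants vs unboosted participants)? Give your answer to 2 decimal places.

OR = (198 × 4472) / (3437 × 334) = 885456/1147958 ≈ 0.77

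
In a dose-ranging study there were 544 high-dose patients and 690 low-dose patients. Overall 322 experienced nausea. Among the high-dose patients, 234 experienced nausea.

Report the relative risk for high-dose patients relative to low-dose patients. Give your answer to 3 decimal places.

3.373

high-dose patients without the outcome: 544 − 234 = 310
low-dose patients with the outcome: 322 − 234 = 88
low-dose patients without the outcome: 690 − 88 = 602
risk, high-dose patients = 234/544 = 0.4301
risk, low-dose patients = 88/690 = 0.1275
RR = 0.4301 / 0.1275 = 3.373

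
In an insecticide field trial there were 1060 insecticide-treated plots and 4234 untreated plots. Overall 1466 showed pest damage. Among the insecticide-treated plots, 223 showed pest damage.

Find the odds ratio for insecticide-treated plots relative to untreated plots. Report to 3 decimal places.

insecticide-treated plots without the outcome: 1060 − 223 = 837
untreated plots with the outcome: 1466 − 223 = 1243
untreated plots without the outcome: 4234 − 1243 = 2991
odds, insecticide-treated plots = 223/837 = 0.2664
odds, untreated plots = 1243/2991 = 0.4156
OR = 0.2664 / 0.4156 = 0.641

0.641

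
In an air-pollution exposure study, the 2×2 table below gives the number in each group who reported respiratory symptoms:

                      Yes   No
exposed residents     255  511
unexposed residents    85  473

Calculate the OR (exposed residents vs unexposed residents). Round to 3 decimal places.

OR = 2.777

odds, exposed residents = 255/511 = 0.4990
odds, unexposed residents = 85/473 = 0.1797
OR = 0.4990 / 0.1797 = 2.777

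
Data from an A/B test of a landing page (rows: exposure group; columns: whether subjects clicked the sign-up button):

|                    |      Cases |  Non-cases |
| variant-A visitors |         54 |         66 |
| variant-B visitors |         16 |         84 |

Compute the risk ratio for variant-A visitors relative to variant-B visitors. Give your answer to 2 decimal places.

RR = 2.81

risk, variant-A visitors = 54/120 = 0.4500
risk, variant-B visitors = 16/100 = 0.1600
RR = 0.4500 / 0.1600 = 2.81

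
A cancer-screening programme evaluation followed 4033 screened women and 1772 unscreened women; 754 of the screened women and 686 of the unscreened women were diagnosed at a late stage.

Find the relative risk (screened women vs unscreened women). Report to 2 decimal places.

risk, screened women = 754/4033 = 0.1870
risk, unscreened women = 686/1772 = 0.3871
RR = 0.1870 / 0.3871 = 0.48

RR ≈ 0.48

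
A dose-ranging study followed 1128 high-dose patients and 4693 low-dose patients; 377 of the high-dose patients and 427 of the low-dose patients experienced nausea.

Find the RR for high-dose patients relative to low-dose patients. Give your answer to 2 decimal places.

RR: 3.67

risk, high-dose patients = 377/1128 = 0.3342
risk, low-dose patients = 427/4693 = 0.0910
RR = 0.3342 / 0.0910 = 3.67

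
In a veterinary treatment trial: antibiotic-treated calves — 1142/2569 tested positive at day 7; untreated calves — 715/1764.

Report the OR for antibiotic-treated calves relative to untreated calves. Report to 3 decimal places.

OR = (1142 × 1049) / (1427 × 715) = 1197958/1020305 ≈ 1.174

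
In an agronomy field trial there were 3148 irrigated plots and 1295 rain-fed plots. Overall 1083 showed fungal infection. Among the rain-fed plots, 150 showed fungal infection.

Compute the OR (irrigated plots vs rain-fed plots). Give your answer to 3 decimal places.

3.215

irrigated plots with the outcome: 1083 − 150 = 933
irrigated plots without the outcome: 3148 − 933 = 2215
rain-fed plots without the outcome: 1295 − 150 = 1145
odds, irrigated plots = 933/2215 = 0.4212
odds, rain-fed plots = 150/1145 = 0.1310
OR = 0.4212 / 0.1310 = 3.215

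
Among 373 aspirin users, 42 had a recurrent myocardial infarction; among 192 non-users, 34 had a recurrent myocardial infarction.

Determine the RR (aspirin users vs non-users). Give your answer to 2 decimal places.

0.64

risk, aspirin users = 42/373 = 0.1126
risk, non-users = 34/192 = 0.1771
RR = 0.1126 / 0.1771 = 0.64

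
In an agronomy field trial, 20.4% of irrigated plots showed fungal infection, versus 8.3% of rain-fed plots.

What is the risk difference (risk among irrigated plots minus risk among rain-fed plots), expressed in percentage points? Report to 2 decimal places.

RD = 12.10

risk difference = 0.2040 − 0.0830 = 0.1210 → 12.10 percentage points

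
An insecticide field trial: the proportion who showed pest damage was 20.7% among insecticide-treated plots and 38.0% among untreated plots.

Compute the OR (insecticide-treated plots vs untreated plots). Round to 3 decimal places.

0.426

odds, insecticide-treated plots = 0.2070/0.7930 = 0.2610
odds, untreated plots = 0.3800/0.6200 = 0.6129
OR = 0.2610 / 0.6129 = 0.426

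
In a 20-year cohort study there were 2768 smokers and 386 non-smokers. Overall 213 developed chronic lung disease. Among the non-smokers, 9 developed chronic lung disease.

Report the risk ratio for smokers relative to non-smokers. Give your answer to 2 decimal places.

smokers with the outcome: 213 − 9 = 204
smokers without the outcome: 2768 − 204 = 2564
non-smokers without the outcome: 386 − 9 = 377
risk, smokers = 204/2768 = 0.07370
risk, non-smokers = 9/386 = 0.02332
RR = 0.07370 / 0.02332 = 3.16

RR: 3.16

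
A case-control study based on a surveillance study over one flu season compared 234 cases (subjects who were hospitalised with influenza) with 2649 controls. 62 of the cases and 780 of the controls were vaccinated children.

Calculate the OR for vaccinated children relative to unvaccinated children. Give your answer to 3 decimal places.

OR ≈ 0.864

odds, vaccinated children = 62/780 = 0.0795
odds, unvaccinated children = 172/1869 = 0.0920
OR = 0.0795 / 0.0920 = 0.864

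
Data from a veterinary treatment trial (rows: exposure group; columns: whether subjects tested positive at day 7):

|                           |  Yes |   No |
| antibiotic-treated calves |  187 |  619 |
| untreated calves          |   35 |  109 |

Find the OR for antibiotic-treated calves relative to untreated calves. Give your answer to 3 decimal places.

odds, antibiotic-treated calves = 187/619 = 0.3021
odds, untreated calves = 35/109 = 0.3211
OR = 0.3021 / 0.3211 = 0.941

0.941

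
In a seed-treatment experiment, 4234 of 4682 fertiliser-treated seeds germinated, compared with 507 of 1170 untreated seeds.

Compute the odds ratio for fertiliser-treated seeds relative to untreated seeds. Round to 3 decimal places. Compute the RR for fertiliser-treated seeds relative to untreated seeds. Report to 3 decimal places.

OR = (4234 × 663) / (448 × 507) = 2807142/227136 ≈ 12.359
risk, fertiliser-treated seeds = 4234/4682 = 0.9043
risk, untreated seeds = 507/1170 = 0.4333
RR = 0.9043 / 0.4333 = 2.087

OR = 12.359; RR = 2.087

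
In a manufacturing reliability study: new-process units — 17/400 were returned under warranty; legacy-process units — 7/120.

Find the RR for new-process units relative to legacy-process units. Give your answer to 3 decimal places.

0.729

risk, new-process units = 17/400 = 0.04250
risk, legacy-process units = 7/120 = 0.05833
RR = 0.04250 / 0.05833 = 0.729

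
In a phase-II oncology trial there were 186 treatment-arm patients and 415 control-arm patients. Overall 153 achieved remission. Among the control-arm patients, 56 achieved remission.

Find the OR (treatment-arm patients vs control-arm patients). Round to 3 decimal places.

OR = 6.987

treatment-arm patients with the outcome: 153 − 56 = 97
treatment-arm patients without the outcome: 186 − 97 = 89
control-arm patients without the outcome: 415 − 56 = 359
odds, treatment-arm patients = 97/89 = 1.0899
odds, control-arm patients = 56/359 = 0.1560
OR = 1.0899 / 0.1560 = 6.987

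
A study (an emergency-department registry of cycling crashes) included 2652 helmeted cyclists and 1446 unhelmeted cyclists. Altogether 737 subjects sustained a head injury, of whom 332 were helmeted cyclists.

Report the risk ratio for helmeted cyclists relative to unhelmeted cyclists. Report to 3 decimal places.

0.447

helmeted cyclists without the outcome: 2652 − 332 = 2320
unhelmeted cyclists with the outcome: 737 − 332 = 405
unhelmeted cyclists without the outcome: 1446 − 405 = 1041
risk, helmeted cyclists = 332/2652 = 0.1252
risk, unhelmeted cyclists = 405/1446 = 0.2801
RR = 0.1252 / 0.2801 = 0.447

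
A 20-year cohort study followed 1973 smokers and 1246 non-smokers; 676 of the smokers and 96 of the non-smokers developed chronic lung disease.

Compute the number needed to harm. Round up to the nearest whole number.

4

risk, smokers = 676/1973 = 0.342625
risk, non-smokers = 96/1246 = 0.077047
absolute risk difference = 0.265579
1 / 0.265579 = 3.765 → round up → 4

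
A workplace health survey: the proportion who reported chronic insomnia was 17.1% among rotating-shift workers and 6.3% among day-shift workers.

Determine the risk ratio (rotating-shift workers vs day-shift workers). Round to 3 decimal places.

RR = 0.1710 / 0.0630 = 2.714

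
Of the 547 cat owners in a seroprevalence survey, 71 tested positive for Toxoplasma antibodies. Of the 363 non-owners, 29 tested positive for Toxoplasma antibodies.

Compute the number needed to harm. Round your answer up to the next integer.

21

risk, cat owners = 71/547 = 0.129799
risk, non-owners = 29/363 = 0.079890
absolute risk difference = 0.049909
1 / 0.049909 = 20.036 → round up → 21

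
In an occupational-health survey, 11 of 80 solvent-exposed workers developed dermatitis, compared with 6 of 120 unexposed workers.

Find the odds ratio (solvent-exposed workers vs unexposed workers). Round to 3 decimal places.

OR = (11 × 114) / (69 × 6) = 1254/414 ≈ 3.029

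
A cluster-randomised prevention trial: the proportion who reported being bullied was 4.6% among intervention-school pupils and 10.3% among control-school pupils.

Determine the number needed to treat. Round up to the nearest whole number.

absolute risk difference = 0.057000
1 / 0.057000 = 17.544 → round up → 18

18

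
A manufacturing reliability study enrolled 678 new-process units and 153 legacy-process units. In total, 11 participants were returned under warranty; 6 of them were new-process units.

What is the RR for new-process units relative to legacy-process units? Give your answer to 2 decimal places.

RR ≈ 0.27

new-process units without the outcome: 678 − 6 = 672
legacy-process units with the outcome: 11 − 6 = 5
legacy-process units without the outcome: 153 − 5 = 148
risk, new-process units = 6/678 = 0.00885
risk, legacy-process units = 5/153 = 0.03268
RR = 0.00885 / 0.03268 = 0.27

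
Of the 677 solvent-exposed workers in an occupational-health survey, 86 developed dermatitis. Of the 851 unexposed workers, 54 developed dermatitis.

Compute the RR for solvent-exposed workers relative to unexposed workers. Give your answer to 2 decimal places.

risk, solvent-exposed workers = 86/677 = 0.1270
risk, unexposed workers = 54/851 = 0.0635
RR = 0.1270 / 0.0635 = 2.00

2.00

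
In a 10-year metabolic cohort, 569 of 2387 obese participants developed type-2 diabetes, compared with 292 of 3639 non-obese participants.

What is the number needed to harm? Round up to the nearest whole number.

7

risk, obese participants = 569/2387 = 0.238375
risk, non-obese participants = 292/3639 = 0.080242
absolute risk difference = 0.158133
1 / 0.158133 = 6.324 → round up → 7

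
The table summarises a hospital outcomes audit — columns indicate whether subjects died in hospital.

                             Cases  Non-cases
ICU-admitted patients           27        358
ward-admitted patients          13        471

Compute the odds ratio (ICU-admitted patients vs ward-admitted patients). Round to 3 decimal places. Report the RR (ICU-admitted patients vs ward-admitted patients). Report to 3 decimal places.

OR = (27 × 471) / (358 × 13) = 12717/4654 ≈ 2.732
risk, ICU-admitted patients = 27/385 = 0.07013
risk, ward-admitted patients = 13/484 = 0.02686
RR = 0.07013 / 0.02686 = 2.611

OR = 2.732; RR = 2.611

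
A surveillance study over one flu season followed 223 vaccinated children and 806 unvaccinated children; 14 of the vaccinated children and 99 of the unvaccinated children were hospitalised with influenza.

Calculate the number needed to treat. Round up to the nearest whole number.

risk, vaccinated children = 14/223 = 0.062780
risk, unvaccinated children = 99/806 = 0.122829
absolute risk difference = 0.060049
1 / 0.060049 = 16.653 → round up → 17

17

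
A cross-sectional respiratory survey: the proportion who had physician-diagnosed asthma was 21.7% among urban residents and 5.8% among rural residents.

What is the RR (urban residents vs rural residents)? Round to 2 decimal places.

RR = 0.2170 / 0.0580 = 3.74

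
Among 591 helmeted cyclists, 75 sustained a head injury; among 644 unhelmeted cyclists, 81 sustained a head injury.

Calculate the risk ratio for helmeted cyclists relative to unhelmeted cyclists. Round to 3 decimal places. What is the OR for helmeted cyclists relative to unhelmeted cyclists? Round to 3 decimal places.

RR = 1.009; OR = 1.010

risk, helmeted cyclists = 75/591 = 0.1269
risk, unhelmeted cyclists = 81/644 = 0.1258
RR = 0.1269 / 0.1258 = 1.009
OR = (75 × 563) / (516 × 81) = 42225/41796 ≈ 1.010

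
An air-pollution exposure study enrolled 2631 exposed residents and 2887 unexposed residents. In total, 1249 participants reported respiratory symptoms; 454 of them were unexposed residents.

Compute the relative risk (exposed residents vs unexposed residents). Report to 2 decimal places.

RR = 1.92

exposed residents with the outcome: 1249 − 454 = 795
exposed residents without the outcome: 2631 − 795 = 1836
unexposed residents without the outcome: 2887 − 454 = 2433
risk, exposed residents = 795/2631 = 0.3022
risk, unexposed residents = 454/2887 = 0.1573
RR = 0.3022 / 0.1573 = 1.92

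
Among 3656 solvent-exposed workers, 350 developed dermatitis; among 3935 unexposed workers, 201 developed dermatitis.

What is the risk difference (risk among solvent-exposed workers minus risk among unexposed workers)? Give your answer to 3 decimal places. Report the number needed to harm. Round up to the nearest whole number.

RD = 0.045; NNH = 23

risk, solvent-exposed workers = 350/3656 = 0.0957
risk, unexposed workers = 201/3935 = 0.0511
risk difference = 0.0957 − 0.0511 = 0.045
absolute risk difference = 0.044653
1 / 0.044653 = 22.395 → round up → 23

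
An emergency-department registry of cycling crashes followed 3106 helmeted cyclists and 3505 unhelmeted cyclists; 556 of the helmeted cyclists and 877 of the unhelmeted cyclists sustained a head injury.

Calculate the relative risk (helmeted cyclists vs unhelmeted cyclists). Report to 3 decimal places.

risk, helmeted cyclists = 556/3106 = 0.1790
risk, unhelmeted cyclists = 877/3505 = 0.2502
RR = 0.1790 / 0.2502 = 0.715

RR ≈ 0.715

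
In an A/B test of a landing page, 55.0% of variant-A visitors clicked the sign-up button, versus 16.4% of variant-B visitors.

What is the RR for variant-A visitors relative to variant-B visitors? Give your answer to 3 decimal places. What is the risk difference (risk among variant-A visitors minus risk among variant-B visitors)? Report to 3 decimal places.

RR = 0.5500 / 0.1640 = 3.354
risk difference = 0.5500 − 0.1640 = 0.386

RR = 3.354; RD = 0.386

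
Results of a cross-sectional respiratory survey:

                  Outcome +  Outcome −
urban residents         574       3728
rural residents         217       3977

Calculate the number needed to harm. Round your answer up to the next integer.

risk, urban residents = 574/4302 = 0.133426
risk, rural residents = 217/4194 = 0.051741
absolute risk difference = 0.081686
1 / 0.081686 = 12.242 → round up → 13

NNH = 13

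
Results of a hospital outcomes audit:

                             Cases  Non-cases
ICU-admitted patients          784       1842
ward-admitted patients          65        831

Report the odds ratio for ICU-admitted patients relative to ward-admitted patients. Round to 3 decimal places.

OR = (784 × 831) / (1842 × 65) = 651504/119730 ≈ 5.441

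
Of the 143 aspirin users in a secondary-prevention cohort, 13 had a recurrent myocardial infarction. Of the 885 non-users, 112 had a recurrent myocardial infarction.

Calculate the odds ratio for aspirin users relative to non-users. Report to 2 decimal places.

OR = (13 × 773) / (130 × 112) = 10049/14560 ≈ 0.69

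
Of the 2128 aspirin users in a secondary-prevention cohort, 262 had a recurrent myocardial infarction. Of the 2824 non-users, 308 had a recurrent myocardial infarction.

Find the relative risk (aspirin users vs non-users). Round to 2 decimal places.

RR ≈ 1.13

risk, aspirin users = 262/2128 = 0.1231
risk, non-users = 308/2824 = 0.1091
RR = 0.1231 / 0.1091 = 1.13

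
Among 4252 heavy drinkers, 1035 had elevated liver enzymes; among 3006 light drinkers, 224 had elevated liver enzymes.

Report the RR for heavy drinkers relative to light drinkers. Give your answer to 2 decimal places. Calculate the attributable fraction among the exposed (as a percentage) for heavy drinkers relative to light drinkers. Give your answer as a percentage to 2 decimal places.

risk, heavy drinkers = 1035/4252 = 0.2434
risk, light drinkers = 224/3006 = 0.0745
RR = 0.2434 / 0.0745 = 3.27
AR% = (0.2434 − 0.0745) / 0.2434 = 0.6939 → 69.39%

RR = 3.27; AR% = 69.39%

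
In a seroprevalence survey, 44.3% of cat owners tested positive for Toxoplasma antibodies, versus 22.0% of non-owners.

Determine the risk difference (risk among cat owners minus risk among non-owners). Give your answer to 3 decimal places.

risk difference = 0.4430 − 0.2200 = 0.223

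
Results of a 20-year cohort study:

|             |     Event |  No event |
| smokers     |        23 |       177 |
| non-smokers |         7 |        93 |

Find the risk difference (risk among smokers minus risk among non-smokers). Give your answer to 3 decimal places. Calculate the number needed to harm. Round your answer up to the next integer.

risk, smokers = 23/200 = 0.1150
risk, non-smokers = 7/100 = 0.0700
risk difference = 0.1150 − 0.0700 = 0.045
absolute risk difference = 0.045000
1 / 0.045000 = 22.222 → round up → 23

RD = 0.045; NNH = 23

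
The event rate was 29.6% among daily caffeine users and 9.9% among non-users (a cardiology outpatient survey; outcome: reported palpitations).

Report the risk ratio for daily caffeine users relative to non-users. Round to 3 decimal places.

RR = 0.2960 / 0.0990 = 2.990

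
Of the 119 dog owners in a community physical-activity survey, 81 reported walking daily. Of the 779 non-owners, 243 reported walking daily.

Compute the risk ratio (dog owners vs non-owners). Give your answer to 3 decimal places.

2.182

risk, dog owners = 81/119 = 0.6807
risk, non-owners = 243/779 = 0.3119
RR = 0.6807 / 0.3119 = 2.182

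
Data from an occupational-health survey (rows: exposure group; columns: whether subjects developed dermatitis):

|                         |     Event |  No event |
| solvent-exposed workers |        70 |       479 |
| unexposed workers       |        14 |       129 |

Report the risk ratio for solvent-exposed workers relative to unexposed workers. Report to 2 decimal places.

risk, solvent-exposed workers = 70/549 = 0.1275
risk, unexposed workers = 14/143 = 0.0979
RR = 0.1275 / 0.0979 = 1.30

RR = 1.30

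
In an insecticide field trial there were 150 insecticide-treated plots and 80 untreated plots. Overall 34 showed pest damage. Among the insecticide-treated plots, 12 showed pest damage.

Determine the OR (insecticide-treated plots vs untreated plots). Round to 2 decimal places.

insecticide-treated plots without the outcome: 150 − 12 = 138
untreated plots with the outcome: 34 − 12 = 22
untreated plots without the outcome: 80 − 22 = 58
OR = (12 × 58) / (138 × 22) = 696/3036 ≈ 0.23

0.23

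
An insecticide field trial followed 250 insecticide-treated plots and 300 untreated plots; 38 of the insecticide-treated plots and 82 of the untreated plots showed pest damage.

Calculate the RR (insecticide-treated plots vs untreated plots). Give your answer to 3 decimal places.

0.556

risk, insecticide-treated plots = 38/250 = 0.1520
risk, untreated plots = 82/300 = 0.2733
RR = 0.1520 / 0.2733 = 0.556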